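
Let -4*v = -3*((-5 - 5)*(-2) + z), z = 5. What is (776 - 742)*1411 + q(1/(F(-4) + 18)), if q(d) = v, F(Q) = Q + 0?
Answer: 191971/4 ≈ 47993.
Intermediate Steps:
F(Q) = Q
v = 75/4 (v = -(-3)*((-5 - 5)*(-2) + 5)/4 = -(-3)*(-10*(-2) + 5)/4 = -(-3)*(20 + 5)/4 = -(-3)*25/4 = -¼*(-75) = 75/4 ≈ 18.750)
q(d) = 75/4
(776 - 742)*1411 + q(1/(F(-4) + 18)) = (776 - 742)*1411 + 75/4 = 34*1411 + 75/4 = 47974 + 75/4 = 191971/4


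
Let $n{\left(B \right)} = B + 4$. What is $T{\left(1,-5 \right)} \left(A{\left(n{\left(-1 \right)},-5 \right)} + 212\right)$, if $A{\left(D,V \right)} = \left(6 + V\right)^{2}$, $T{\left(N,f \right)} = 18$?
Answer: $3834$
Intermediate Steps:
$n{\left(B \right)} = 4 + B$
$T{\left(1,-5 \right)} \left(A{\left(n{\left(-1 \right)},-5 \right)} + 212\right) = 18 \left(\left(6 - 5\right)^{2} + 212\right) = 18 \left(1^{2} + 212\right) = 18 \left(1 + 212\right) = 18 \cdot 213 = 3834$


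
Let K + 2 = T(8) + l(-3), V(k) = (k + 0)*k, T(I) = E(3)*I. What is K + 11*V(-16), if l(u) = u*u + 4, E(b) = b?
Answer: 2851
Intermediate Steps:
T(I) = 3*I
l(u) = 4 + u² (l(u) = u² + 4 = 4 + u²)
V(k) = k² (V(k) = k*k = k²)
K = 35 (K = -2 + (3*8 + (4 + (-3)²)) = -2 + (24 + (4 + 9)) = -2 + (24 + 13) = -2 + 37 = 35)
K + 11*V(-16) = 35 + 11*(-16)² = 35 + 11*256 = 35 + 2816 = 2851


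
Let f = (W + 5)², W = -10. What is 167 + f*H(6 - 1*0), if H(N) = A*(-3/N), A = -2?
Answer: 192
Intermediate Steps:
H(N) = 6/N (H(N) = -(-6)/N = 6/N)
f = 25 (f = (-10 + 5)² = (-5)² = 25)
167 + f*H(6 - 1*0) = 167 + 25*(6/(6 - 1*0)) = 167 + 25*(6/(6 + 0)) = 167 + 25*(6/6) = 167 + 25*(6*(⅙)) = 167 + 25*1 = 167 + 25 = 192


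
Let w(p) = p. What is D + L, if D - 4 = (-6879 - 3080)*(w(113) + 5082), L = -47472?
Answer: -51784473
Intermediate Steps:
D = -51737001 (D = 4 + (-6879 - 3080)*(113 + 5082) = 4 - 9959*5195 = 4 - 51737005 = -51737001)
D + L = -51737001 - 47472 = -51784473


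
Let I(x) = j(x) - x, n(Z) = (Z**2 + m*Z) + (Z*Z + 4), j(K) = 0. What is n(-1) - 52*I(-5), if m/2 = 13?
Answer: -280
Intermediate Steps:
m = 26 (m = 2*13 = 26)
n(Z) = 4 + 2*Z**2 + 26*Z (n(Z) = (Z**2 + 26*Z) + (Z*Z + 4) = (Z**2 + 26*Z) + (Z**2 + 4) = (Z**2 + 26*Z) + (4 + Z**2) = 4 + 2*Z**2 + 26*Z)
I(x) = -x (I(x) = 0 - x = -x)
n(-1) - 52*I(-5) = (4 + 2*(-1)**2 + 26*(-1)) - (-52)*(-5) = (4 + 2*1 - 26) - 52*5 = (4 + 2 - 26) - 260 = -20 - 260 = -280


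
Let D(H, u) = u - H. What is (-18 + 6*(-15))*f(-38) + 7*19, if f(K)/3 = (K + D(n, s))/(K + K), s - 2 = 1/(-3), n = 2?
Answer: -578/19 ≈ -30.421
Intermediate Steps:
s = 5/3 (s = 2 + 1/(-3) = 2 + 1*(-⅓) = 2 - ⅓ = 5/3 ≈ 1.6667)
f(K) = 3*(-⅓ + K)/(2*K) (f(K) = 3*((K + (5/3 - 1*2))/(K + K)) = 3*((K + (5/3 - 2))/((2*K))) = 3*((K - ⅓)*(1/(2*K))) = 3*((-⅓ + K)*(1/(2*K))) = 3*((-⅓ + K)/(2*K)) = 3*(-⅓ + K)/(2*K))
(-18 + 6*(-15))*f(-38) + 7*19 = (-18 + 6*(-15))*((½)*(-1 + 3*(-38))/(-38)) + 7*19 = (-18 - 90)*((½)*(-1/38)*(-1 - 114)) + 133 = -54*(-1)*(-115)/38 + 133 = -108*115/76 + 133 = -3105/19 + 133 = -578/19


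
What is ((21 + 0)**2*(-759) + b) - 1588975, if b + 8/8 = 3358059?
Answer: 1434364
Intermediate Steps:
b = 3358058 (b = -1 + 3358059 = 3358058)
((21 + 0)**2*(-759) + b) - 1588975 = ((21 + 0)**2*(-759) + 3358058) - 1588975 = (21**2*(-759) + 3358058) - 1588975 = (441*(-759) + 3358058) - 1588975 = (-334719 + 3358058) - 1588975 = 3023339 - 1588975 = 1434364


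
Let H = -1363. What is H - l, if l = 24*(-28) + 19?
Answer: -710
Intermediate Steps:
l = -653 (l = -672 + 19 = -653)
H - l = -1363 - 1*(-653) = -1363 + 653 = -710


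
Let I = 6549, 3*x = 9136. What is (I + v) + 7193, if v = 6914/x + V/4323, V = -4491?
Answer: 90464656411/6582488 ≈ 13743.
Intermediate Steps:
x = 9136/3 (x = (⅓)*9136 = 9136/3 ≈ 3045.3)
v = 8106315/6582488 (v = 6914/(9136/3) - 4491/4323 = 6914*(3/9136) - 4491*1/4323 = 10371/4568 - 1497/1441 = 8106315/6582488 ≈ 1.2315)
(I + v) + 7193 = (6549 + 8106315/6582488) + 7193 = 43116820227/6582488 + 7193 = 90464656411/6582488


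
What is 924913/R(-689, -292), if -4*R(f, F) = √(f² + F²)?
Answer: -3699652*√559985/559985 ≈ -4943.9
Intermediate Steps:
R(f, F) = -√(F² + f²)/4 (R(f, F) = -√(f² + F²)/4 = -√(F² + f²)/4)
924913/R(-689, -292) = 924913/((-√((-292)² + (-689)²)/4)) = 924913/((-√(85264 + 474721)/4)) = 924913/((-√559985/4)) = 924913*(-4*√559985/559985) = -3699652*√559985/559985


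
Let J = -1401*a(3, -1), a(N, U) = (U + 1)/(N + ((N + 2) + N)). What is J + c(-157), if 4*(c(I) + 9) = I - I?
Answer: -9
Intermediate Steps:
c(I) = -9 (c(I) = -9 + (I - I)/4 = -9 + (¼)*0 = -9 + 0 = -9)
a(N, U) = (1 + U)/(2 + 3*N) (a(N, U) = (1 + U)/(N + ((2 + N) + N)) = (1 + U)/(N + (2 + 2*N)) = (1 + U)/(2 + 3*N))
J = 0 (J = -1401*(1 - 1)/(2 + 3*3) = -1401*0/(2 + 9) = -1401*0/11 = -1401*0 = 0)
J + c(-157) = 0 - 9 = -9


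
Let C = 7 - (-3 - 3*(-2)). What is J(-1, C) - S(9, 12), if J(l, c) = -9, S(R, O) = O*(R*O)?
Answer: -1305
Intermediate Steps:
S(R, O) = R*O² (S(R, O) = O*(O*R) = R*O²)
C = 4 (C = 7 - (-3 + 6) = 7 - 1*3 = 7 - 3 = 4)
J(-1, C) - S(9, 12) = -9 - 9*12² = -9 - 9*144 = -9 - 1*1296 = -9 - 1296 = -1305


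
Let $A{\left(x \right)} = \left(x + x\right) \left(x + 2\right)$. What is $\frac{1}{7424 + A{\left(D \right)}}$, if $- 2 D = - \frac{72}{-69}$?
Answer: $\frac{529}{3926480} \approx 0.00013473$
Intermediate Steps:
$D = - \frac{12}{23}$ ($D = - \frac{\left(-72\right) \frac{1}{-69}}{2} = - \frac{\left(-72\right) \left(- \frac{1}{69}\right)}{2} = \left(- \frac{1}{2}\right) \frac{24}{23} = - \frac{12}{23} \approx -0.52174$)
$A{\left(x \right)} = 2 x \left(2 + x\right)$
$\frac{1}{7424 + A{\left(D \right)}} = \frac{1}{7424 + 2 \left(- \frac{12}{23}\right) \left(2 - \frac{12}{23}\right)} = \frac{1}{7424 + 2 \left(- \frac{12}{23}\right) \frac{34}{23}} = \frac{1}{7424 - \frac{816}{529}} = \frac{1}{\frac{3926480}{529}} = \frac{529}{3926480}$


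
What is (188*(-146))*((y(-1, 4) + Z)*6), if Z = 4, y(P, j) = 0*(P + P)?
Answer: -658752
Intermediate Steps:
y(P, j) = 0 (y(P, j) = 0*(2*P) = 0)
(188*(-146))*((y(-1, 4) + Z)*6) = (188*(-146))*((0 + 4)*6) = -109792*6 = -27448*24 = -658752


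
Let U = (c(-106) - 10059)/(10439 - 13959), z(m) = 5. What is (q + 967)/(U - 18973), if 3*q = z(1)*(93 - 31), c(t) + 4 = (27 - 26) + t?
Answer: -1412840/25040547 ≈ -0.056422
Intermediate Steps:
c(t) = -3 + t (c(t) = -4 + ((27 - 26) + t) = -4 + (1 + t) = -3 + t)
U = 1271/440 (U = ((-3 - 106) - 10059)/(10439 - 13959) = (-109 - 10059)/(-3520) = -10168*(-1/3520) = 1271/440 ≈ 2.8886)
q = 310/3 (q = (5*(93 - 31))/3 = (5*62)/3 = (1/3)*310 = 310/3 ≈ 103.33)
(q + 967)/(U - 18973) = (310/3 + 967)/(1271/440 - 18973) = 3211/(3*(-8346849/440)) = (3211/3)*(-440/8346849) = -1412840/25040547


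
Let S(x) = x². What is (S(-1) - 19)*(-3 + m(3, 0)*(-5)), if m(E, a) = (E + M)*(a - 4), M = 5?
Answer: -2826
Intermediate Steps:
m(E, a) = (-4 + a)*(5 + E) (m(E, a) = (E + 5)*(a - 4) = (5 + E)*(-4 + a) = (-4 + a)*(5 + E))
(S(-1) - 19)*(-3 + m(3, 0)*(-5)) = ((-1)² - 19)*(-3 + (-20 - 4*3 + 5*0 + 3*0)*(-5)) = (1 - 19)*(-3 + (-20 - 12 + 0 + 0)*(-5)) = -18*(-3 - 32*(-5)) = -18*(-3 + 160) = -18*157 = -2826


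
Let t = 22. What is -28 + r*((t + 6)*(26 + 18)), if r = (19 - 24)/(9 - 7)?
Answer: -3108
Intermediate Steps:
r = -5/2 ≈ -2.5000
-28 + r*((t + 6)*(26 + 18)) = -28 - 5*(22 + 6)*(26 + 18)/2 = -28 - 70*44 = -28 - 5/2*1232 = -28 - 3080 = -3108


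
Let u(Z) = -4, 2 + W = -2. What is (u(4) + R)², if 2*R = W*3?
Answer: 100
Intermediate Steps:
W = -4 (W = -2 - 2 = -4)
R = -6 (R = (-4*3)/2 = (½)*(-12) = -6)
(u(4) + R)² = (-4 - 6)² = (-10)² = 100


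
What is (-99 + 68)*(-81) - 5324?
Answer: -2813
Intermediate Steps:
(-99 + 68)*(-81) - 5324 = -31*(-81) - 5324 = 2511 - 5324 = -2813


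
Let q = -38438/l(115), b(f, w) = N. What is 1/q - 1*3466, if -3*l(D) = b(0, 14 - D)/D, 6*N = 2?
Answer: -137889021779/39783330 ≈ -3466.0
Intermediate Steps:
N = ⅓ (N = (⅙)*2 = ⅓ ≈ 0.33333)
b(f, w) = ⅓
l(D) = -1/(9*D)
q = 39783330 (q = -38438/((-⅑/115)) = -38438/((-⅑*1/115)) = -38438/(-1/1035) = -38438*(-1035) = 39783330)
1/q - 1*3466 = 1/39783330 - 1*3466 = 1/39783330 - 3466 = -137889021779/39783330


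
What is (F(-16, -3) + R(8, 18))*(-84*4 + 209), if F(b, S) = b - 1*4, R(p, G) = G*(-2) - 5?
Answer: 7747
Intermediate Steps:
R(p, G) = -5 - 2*G (R(p, G) = -2*G - 5 = -5 - 2*G)
F(b, S) = -4 + b (F(b, S) = b - 4 = -4 + b)
(F(-16, -3) + R(8, 18))*(-84*4 + 209) = ((-4 - 16) + (-5 - 2*18))*(-84*4 + 209) = (-20 + (-5 - 36))*(-336 + 209) = (-20 - 41)*(-127) = -61*(-127) = 7747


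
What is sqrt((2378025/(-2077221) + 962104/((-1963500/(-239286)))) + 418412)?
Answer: sqrt(2272928512845571665509635)/2059910825 ≈ 731.89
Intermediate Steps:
sqrt((2378025/(-2077221) + 962104/((-1963500/(-239286)))) + 418412) = sqrt((2378025*(-1/2077221) + 962104/((-1963500*(-1/239286)))) + 418412) = sqrt((-792675/692407 + 962104/(327250/39881)) + 418412) = sqrt((-792675/692407 + 962104*(39881/327250)) + 418412) = sqrt((-792675/692407 + 1744075892/14875) + 418412) = sqrt(1207598565111419/10299554125 + 418412) = sqrt(5517055605660919/10299554125) = sqrt(2272928512845571665509635)/2059910825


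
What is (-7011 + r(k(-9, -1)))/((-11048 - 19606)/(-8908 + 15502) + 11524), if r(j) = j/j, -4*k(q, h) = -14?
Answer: -7703990/12659767 ≈ -0.60854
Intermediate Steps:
k(q, h) = 7/2 (k(q, h) = -¼*(-14) = 7/2)
r(j) = 1
(-7011 + r(k(-9, -1)))/((-11048 - 19606)/(-8908 + 15502) + 11524) = (-7011 + 1)/((-11048 - 19606)/(-8908 + 15502) + 11524) = -7010/(-30654/6594 + 11524) = -7010/(-30654*1/6594 + 11524) = -7010/(-5109/1099 + 11524) = -7010/12659767/1099 = -7010*1099/12659767 = -7703990/12659767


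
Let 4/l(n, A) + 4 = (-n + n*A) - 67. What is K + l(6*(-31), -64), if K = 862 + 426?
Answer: 15480476/12019 ≈ 1288.0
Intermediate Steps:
l(n, A) = 4/(-71 - n + A*n) (l(n, A) = 4/(-4 + ((-n + n*A) - 67)) = 4/(-4 + ((-n + A*n) - 67)) = 4/(-4 + (-67 - n + A*n)) = 4/(-71 - n + A*n))
K = 1288
K + l(6*(-31), -64) = 1288 + 4/(-71 - 6*(-31) - 384*(-31)) = 1288 + 4/(-71 - 1*(-186) - 64*(-186)) = 1288 + 4/(-71 + 186 + 11904) = 1288 + 4/12019 = 15480476/12019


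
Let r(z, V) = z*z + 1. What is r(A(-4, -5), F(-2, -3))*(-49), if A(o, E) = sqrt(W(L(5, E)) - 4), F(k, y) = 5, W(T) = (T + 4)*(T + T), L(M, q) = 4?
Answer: -2989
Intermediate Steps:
W(T) = 2*T*(4 + T) (W(T) = (4 + T)*(2*T) = 2*T*(4 + T))
A(o, E) = 2*sqrt(15) (A(o, E) = sqrt(2*4*(4 + 4) - 4) = sqrt(2*4*8 - 4) = sqrt(64 - 4) = sqrt(60) = 2*sqrt(15))
r(z, V) = 1 + z**2 (r(z, V) = z**2 + 1 = 1 + z**2)
r(A(-4, -5), F(-2, -3))*(-49) = (1 + (2*sqrt(15))**2)*(-49) = (1 + 60)*(-49) = 61*(-49) = -2989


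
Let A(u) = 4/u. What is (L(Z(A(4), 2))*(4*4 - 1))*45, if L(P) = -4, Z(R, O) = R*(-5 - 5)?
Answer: -2700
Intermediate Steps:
Z(R, O) = -10*R (Z(R, O) = R*(-10) = -10*R)
(L(Z(A(4), 2))*(4*4 - 1))*45 = -4*(4*4 - 1)*45 = -4*(16 - 1)*45 = -4*15*45 = -60*45 = -2700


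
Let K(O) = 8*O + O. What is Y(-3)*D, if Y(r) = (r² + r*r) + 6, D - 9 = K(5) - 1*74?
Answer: -480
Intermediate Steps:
K(O) = 9*O
D = -20 (D = 9 + (9*5 - 1*74) = 9 + (45 - 74) = 9 - 29 = -20)
Y(r) = 6 + 2*r² (Y(r) = (r² + r²) + 6 = 2*r² + 6 = 6 + 2*r²)
Y(-3)*D = (6 + 2*(-3)²)*(-20) = (6 + 2*9)*(-20) = (6 + 18)*(-20) = 24*(-20) = -480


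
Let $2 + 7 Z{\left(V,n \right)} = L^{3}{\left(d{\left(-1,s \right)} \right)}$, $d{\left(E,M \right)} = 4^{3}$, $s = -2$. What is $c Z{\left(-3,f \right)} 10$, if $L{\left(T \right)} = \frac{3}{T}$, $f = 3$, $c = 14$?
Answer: $- \frac{2621305}{65536} \approx -39.998$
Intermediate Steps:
$d{\left(E,M \right)} = 64$
$Z{\left(V,n \right)} = - \frac{524261}{1835008}$ ($Z{\left(V,n \right)} = - \frac{2}{7} + \frac{\left(\frac{3}{64}\right)^{3}}{7} = - \frac{2}{7} + \frac{1}{7} \cdot \frac{27}{262144} = - \frac{2}{7} + \frac{27}{1835008} = - \frac{524261}{1835008}$)
$c Z{\left(-3,f \right)} 10 = 14 \left(- \frac{524261}{1835008}\right) 10 = \left(- \frac{524261}{131072}\right) 10 = - \frac{2621305}{65536}$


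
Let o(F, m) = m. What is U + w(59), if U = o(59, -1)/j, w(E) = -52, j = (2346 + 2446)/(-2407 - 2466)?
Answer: -244311/4792 ≈ -50.983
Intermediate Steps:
j = -4792/4873 (j = 4792/(-4873) = 4792*(-1/4873) = -4792/4873 ≈ -0.98338)
U = 4873/4792 (U = -1/(-4792/4873) = -1*(-4873/4792) = 4873/4792 ≈ 1.0169)
U + w(59) = 4873/4792 - 52 = -244311/4792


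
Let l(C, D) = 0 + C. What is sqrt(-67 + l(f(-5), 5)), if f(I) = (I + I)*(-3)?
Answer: I*sqrt(37) ≈ 6.0828*I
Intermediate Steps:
f(I) = -6*I (f(I) = (2*I)*(-3) = -6*I)
l(C, D) = C
sqrt(-67 + l(f(-5), 5)) = sqrt(-67 - 6*(-5)) = sqrt(-67 + 30) = sqrt(-37) = I*sqrt(37)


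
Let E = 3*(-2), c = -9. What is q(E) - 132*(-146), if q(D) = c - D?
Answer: 19269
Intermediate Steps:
E = -6
q(D) = -9 - D
q(E) - 132*(-146) = (-9 - 1*(-6)) - 132*(-146) = (-9 + 6) + 19272 = -3 + 19272 = 19269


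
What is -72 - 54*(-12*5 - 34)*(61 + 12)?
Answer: 370476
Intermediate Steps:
-72 - 54*(-12*5 - 34)*(61 + 12) = -72 - 54*(-60 - 34)*73 = -72 - (-5076)*73 = -72 - 54*(-6862) = -72 + 370548 = 370476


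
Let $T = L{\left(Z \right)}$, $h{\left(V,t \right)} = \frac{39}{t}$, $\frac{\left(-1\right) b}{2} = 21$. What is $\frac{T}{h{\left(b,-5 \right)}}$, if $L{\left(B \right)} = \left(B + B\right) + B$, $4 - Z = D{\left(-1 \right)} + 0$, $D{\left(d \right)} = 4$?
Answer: $0$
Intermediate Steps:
$b = -42$ ($b = \left(-2\right) 21 = -42$)
$Z = 0$ ($Z = 4 - \left(4 + 0\right) = 4 - 4 = 0$)
$L{\left(B \right)} = 3 B$ ($L{\left(B \right)} = 2 B + B = 3 B$)
$T = 0$ ($T = 3 \cdot 0 = 0$)
$\frac{T}{h{\left(b,-5 \right)}} = \frac{0}{39 \frac{1}{-5}} = \frac{0}{39 \left(- \frac{1}{5}\right)} = \frac{0}{- \frac{39}{5}} = 0 \left(- \frac{5}{39}\right) = 0$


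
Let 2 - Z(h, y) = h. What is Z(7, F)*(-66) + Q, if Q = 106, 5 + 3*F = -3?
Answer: 436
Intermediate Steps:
F = -8/3 (F = -5/3 + (1/3)*(-3) = -5/3 - 1 = -8/3 ≈ -2.6667)
Z(h, y) = 2 - h
Z(7, F)*(-66) + Q = (2 - 1*7)*(-66) + 106 = (2 - 7)*(-66) + 106 = -5*(-66) + 106 = 330 + 106 = 436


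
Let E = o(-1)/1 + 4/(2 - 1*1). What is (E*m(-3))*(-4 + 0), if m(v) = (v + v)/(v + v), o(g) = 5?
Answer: -36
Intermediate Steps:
m(v) = 1 (m(v) = (2*v)/((2*v)) = (2*v)*(1/(2*v)) = 1)
E = 9 (E = 5/1 + 4/(2 - 1*1) = 5*1 + 4/(2 - 1) = 5 + 4/1 = 5 + 4*1 = 5 + 4 = 9)
(E*m(-3))*(-4 + 0) = (9*1)*(-4 + 0) = 9*(-4) = -36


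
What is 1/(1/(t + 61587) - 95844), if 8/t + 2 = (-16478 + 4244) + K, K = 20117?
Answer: -485367155/46519529595939 ≈ -1.0434e-5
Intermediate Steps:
t = 8/7881 (t = 8/(-2 + ((-16478 + 4244) + 20117)) = 8/(-2 + (-12234 + 20117)) = 8/(-2 + 7883) = 8/7881 ≈ 0.0010151)
1/(1/(t + 61587) - 95844) = 1/(1/(8/7881 + 61587) - 95844) = 1/(1/(485367155/7881) - 95844) = 1/(7881/485367155 - 95844) = 1/(-46519529595939/485367155) = -485367155/46519529595939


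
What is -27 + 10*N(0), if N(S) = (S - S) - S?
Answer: -27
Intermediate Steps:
N(S) = -S (N(S) = 0 - S = -S)
-27 + 10*N(0) = -27 + 10*(-1*0) = -27 + 10*0 = -27 + 0 = -27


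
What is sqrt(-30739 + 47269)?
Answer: sqrt(16530) ≈ 128.57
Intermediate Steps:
sqrt(-30739 + 47269) = sqrt(16530)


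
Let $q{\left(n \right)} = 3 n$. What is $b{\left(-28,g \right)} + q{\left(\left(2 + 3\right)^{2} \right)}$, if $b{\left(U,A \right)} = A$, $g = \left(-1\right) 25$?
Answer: $50$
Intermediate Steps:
$g = -25$
$b{\left(-28,g \right)} + q{\left(\left(2 + 3\right)^{2} \right)} = -25 + 3 \left(2 + 3\right)^{2} = -25 + 3 \cdot 5^{2} = -25 + 3 \cdot 25 = -25 + 75 = 50$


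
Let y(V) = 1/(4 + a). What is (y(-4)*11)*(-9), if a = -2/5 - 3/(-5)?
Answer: -165/7 ≈ -23.571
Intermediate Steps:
a = ⅕ (a = -2*⅕ - 3*(-⅕) = -⅖ + ⅗ = ⅕ ≈ 0.20000)
y(V) = 5/21 (y(V) = 1/(4 + ⅕) = 1/(21/5) = 5/21)
(y(-4)*11)*(-9) = ((5/21)*11)*(-9) = (55/21)*(-9) = -165/7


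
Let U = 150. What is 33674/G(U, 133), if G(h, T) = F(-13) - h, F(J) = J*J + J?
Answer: 16837/3 ≈ 5612.3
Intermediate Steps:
F(J) = J + J² (F(J) = J² + J = J + J²)
G(h, T) = 156 - h (G(h, T) = -13*(1 - 13) - h = -13*(-12) - h = 156 - h)
33674/G(U, 133) = 33674/(156 - 1*150) = 33674/(156 - 150) = 33674/6 = 33674*(⅙) = 16837/3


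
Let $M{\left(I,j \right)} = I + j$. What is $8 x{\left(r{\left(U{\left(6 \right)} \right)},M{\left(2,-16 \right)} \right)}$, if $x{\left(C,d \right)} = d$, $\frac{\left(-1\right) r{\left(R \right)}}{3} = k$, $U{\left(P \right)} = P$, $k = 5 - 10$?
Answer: $-112$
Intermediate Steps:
$k = -5$ ($k = 5 - 10 = -5$)
$r{\left(R \right)} = 15$ ($r{\left(R \right)} = \left(-3\right) \left(-5\right) = 15$)
$8 x{\left(r{\left(U{\left(6 \right)} \right)},M{\left(2,-16 \right)} \right)} = 8 \left(2 - 16\right) = 8 \left(-14\right) = -112$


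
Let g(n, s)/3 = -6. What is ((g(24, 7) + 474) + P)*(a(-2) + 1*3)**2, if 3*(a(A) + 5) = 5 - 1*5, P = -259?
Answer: 788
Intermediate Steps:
g(n, s) = -18 (g(n, s) = 3*(-6) = -18)
a(A) = -5 (a(A) = -5 + (5 - 1*5)/3 = -5 + (5 - 5)/3 = -5 + (1/3)*0 = -5 + 0 = -5)
((g(24, 7) + 474) + P)*(a(-2) + 1*3)**2 = ((-18 + 474) - 259)*(-5 + 1*3)**2 = (456 - 259)*(-5 + 3)**2 = 197*(-2)**2 = 197*4 = 788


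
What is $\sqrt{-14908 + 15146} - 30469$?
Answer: $-30469 + \sqrt{238} \approx -30454.0$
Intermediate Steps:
$\sqrt{-14908 + 15146} - 30469 = \sqrt{238} - 30469 = -30469 + \sqrt{238}$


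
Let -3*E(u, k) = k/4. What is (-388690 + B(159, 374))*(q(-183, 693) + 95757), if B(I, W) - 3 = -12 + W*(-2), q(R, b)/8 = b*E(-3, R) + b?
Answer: -72377556609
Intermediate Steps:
E(u, k) = -k/12 (E(u, k) = -k/(3*4) = -k/12)
q(R, b) = 8*b - 2*R*b/3 (q(R, b) = 8*(b*(-R/12) + b) = 8*(-R*b/12 + b) = 8*(b - R*b/12) = 8*b - 2*R*b/3)
B(I, W) = -9 - 2*W (B(I, W) = 3 + (-12 + W*(-2)) = 3 + (-12 - 2*W) = -9 - 2*W)
(-388690 + B(159, 374))*(q(-183, 693) + 95757) = (-388690 + (-9 - 2*374))*((2/3)*693*(12 - 1*(-183)) + 95757) = (-388690 + (-9 - 748))*((2/3)*693*(12 + 183) + 95757) = (-388690 - 757)*((2/3)*693*195 + 95757) = -389447*(90090 + 95757) = -389447*185847 = -72377556609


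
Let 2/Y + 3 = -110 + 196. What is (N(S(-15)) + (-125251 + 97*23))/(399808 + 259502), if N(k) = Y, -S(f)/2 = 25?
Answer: -5105329/27361365 ≈ -0.18659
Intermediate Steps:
Y = 2/83 (Y = 2/(-3 + (-110 + 196)) = 2/(-3 + 86) = 2/83 ≈ 0.024096)
S(f) = -50 (S(f) = -2*25 = -50)
N(k) = 2/83
(N(S(-15)) + (-125251 + 97*23))/(399808 + 259502) = (2/83 + (-125251 + 97*23))/(399808 + 259502) = (2/83 + (-125251 + 2231))/659310 = (2/83 - 123020)*(1/659310) = -10210658/83*1/659310 = -5105329/27361365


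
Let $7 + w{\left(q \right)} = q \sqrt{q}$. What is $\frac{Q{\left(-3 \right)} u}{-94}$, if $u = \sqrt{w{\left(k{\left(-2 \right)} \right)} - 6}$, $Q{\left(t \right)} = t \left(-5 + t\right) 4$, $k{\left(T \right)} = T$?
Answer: $- \frac{48 \sqrt{-13 - 2 i \sqrt{2}}}{47} \approx -0.39826 + 3.7037 i$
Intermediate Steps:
$w{\left(q \right)} = -7 + q^{\frac{3}{2}}$ ($w{\left(q \right)} = -7 + q \sqrt{q} = -7 + q^{\frac{3}{2}}$)
$Q{\left(t \right)} = 4 t \left(-5 + t\right)$
$u = \sqrt{-13 - 2 i \sqrt{2}}$ ($u = \sqrt{\left(-7 + \left(-2\right)^{\frac{3}{2}}\right) - 6} = \sqrt{\left(-7 - 2 i \sqrt{2}\right) - 6} = \sqrt{-13 - 2 i \sqrt{2}} \approx 0.38996 - 3.6266 i$)
$\frac{Q{\left(-3 \right)} u}{-94} = \frac{4 \left(-3\right) \left(-5 - 3\right) \sqrt{-13 - 2 i \sqrt{2}}}{-94} = 4 \left(-3\right) \left(-8\right) \sqrt{-13 - 2 i \sqrt{2}} \left(- \frac{1}{94}\right) = 96 \sqrt{-13 - 2 i \sqrt{2}} \left(- \frac{1}{94}\right) = - \frac{48 \sqrt{-13 - 2 i \sqrt{2}}}{47}$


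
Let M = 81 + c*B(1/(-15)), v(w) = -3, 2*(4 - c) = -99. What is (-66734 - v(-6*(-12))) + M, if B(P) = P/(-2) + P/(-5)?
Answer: -19994251/300 ≈ -66648.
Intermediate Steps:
c = 107/2 (c = 4 - 1/2*(-99) = 4 + 99/2 = 107/2 ≈ 53.500)
B(P) = -7*P/10 (B(P) = P*(-1/2) + P*(-1/5) = -P/2 - P/5 = -7*P/10)
M = 25049/300 (M = 81 + 107*(-7/10/(-15))/2 = 81 + 107*(-7/10*(-1/15))/2 = 81 + (107/2)*(7/150) = 81 + 749/300 = 25049/300 ≈ 83.497)
(-66734 - v(-6*(-12))) + M = (-66734 - 1*(-3)) + 25049/300 = (-66734 + 3) + 25049/300 = -66731 + 25049/300 = -19994251/300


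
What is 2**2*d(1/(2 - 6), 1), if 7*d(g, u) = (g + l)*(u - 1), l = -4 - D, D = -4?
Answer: 0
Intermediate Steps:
l = 0 (l = -4 - 1*(-4) = -4 + 4 = 0)
d(g, u) = g*(-1 + u)/7 (d(g, u) = ((g + 0)*(u - 1))/7 = (g*(-1 + u))/7 = g*(-1 + u)/7)
2**2*d(1/(2 - 6), 1) = 2**2*((-1 + 1)/(7*(2 - 6))) = 4*((1/7)*0/(-4)) = 4*((1/7)*(-1/4)*0) = 4*0 = 0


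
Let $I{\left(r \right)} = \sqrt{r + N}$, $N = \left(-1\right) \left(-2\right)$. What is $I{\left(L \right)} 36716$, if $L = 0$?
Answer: $36716 \sqrt{2} \approx 51924.0$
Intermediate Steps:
$N = 2$
$I{\left(r \right)} = \sqrt{2 + r}$ ($I{\left(r \right)} = \sqrt{r + 2} = \sqrt{2 + r}$)
$I{\left(L \right)} 36716 = \sqrt{2 + 0} \cdot 36716 = \sqrt{2} \cdot 36716 = 36716 \sqrt{2}$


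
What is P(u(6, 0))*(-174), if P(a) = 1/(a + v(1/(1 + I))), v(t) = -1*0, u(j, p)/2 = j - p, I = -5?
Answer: -29/2 ≈ -14.500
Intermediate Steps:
u(j, p) = -2*p + 2*j (u(j, p) = 2*(j - p) = -2*p + 2*j)
v(t) = 0
P(a) = 1/a (P(a) = 1/(a + 0) = 1/a)
P(u(6, 0))*(-174) = -174/(-2*0 + 2*6) = -174/(0 + 12) = -174/12 = (1/12)*(-174) = -29/2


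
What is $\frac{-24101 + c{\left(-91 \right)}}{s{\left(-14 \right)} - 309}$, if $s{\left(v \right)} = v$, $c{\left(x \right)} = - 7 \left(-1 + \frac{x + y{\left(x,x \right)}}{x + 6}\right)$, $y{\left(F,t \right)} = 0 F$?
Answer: $\frac{2048627}{27455} \approx 74.618$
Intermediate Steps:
$y{\left(F,t \right)} = 0$
$c{\left(x \right)} = 7 - \frac{7 x}{6 + x}$ ($c{\left(x \right)} = - 7 \left(-1 + \frac{x + 0}{x + 6}\right) = - 7 \left(-1 + \frac{x}{6 + x}\right) = 7 - \frac{7 x}{6 + x}$)
$\frac{-24101 + c{\left(-91 \right)}}{s{\left(-14 \right)} - 309} = \frac{-24101 + \frac{42}{6 - 91}}{-14 - 309} = \frac{-24101 + \frac{42}{-85}}{-323} = \left(-24101 + 42 \left(- \frac{1}{85}\right)\right) \left(- \frac{1}{323}\right) = \left(-24101 - \frac{42}{85}\right) \left(- \frac{1}{323}\right) = \left(- \frac{2048627}{85}\right) \left(- \frac{1}{323}\right) = \frac{2048627}{27455}$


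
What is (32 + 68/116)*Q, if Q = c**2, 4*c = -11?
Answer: 114345/464 ≈ 246.43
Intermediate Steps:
c = -11/4 (c = (1/4)*(-11) = -11/4 ≈ -2.7500)
Q = 121/16 (Q = (-11/4)**2 = 121/16 ≈ 7.5625)
(32 + 68/116)*Q = (32 + 68/116)*(121/16) = (32 + 68*(1/116))*(121/16) = (32 + 17/29)*(121/16) = (945/29)*(121/16) = 114345/464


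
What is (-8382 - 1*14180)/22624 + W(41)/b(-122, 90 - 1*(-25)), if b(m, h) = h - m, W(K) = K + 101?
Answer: -1067293/2680944 ≈ -0.39810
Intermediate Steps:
W(K) = 101 + K
(-8382 - 1*14180)/22624 + W(41)/b(-122, 90 - 1*(-25)) = (-8382 - 1*14180)/22624 + (101 + 41)/((90 - 1*(-25)) - 1*(-122)) = (-8382 - 14180)*(1/22624) + 142/((90 + 25) + 122) = -22562*1/22624 + 142/(115 + 122) = -11281/11312 + 142/237 = -1067293/2680944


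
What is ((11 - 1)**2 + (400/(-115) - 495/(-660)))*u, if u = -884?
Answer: -1977729/23 ≈ -85988.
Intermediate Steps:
((11 - 1)**2 + (400/(-115) - 495/(-660)))*u = ((11 - 1)**2 + (400/(-115) - 495/(-660)))*(-884) = (10**2 + (400*(-1/115) - 495*(-1/660)))*(-884) = (100 + (-80/23 + 3/4))*(-884) = (100 - 251/92)*(-884) = (8949/92)*(-884) = -1977729/23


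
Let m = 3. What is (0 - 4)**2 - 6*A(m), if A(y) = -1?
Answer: 22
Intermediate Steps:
(0 - 4)**2 - 6*A(m) = (0 - 4)**2 - 6*(-1) = (-4)**2 + 6 = 16 + 6 = 22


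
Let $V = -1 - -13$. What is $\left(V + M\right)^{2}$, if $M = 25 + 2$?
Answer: $1521$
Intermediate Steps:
$M = 27$
$V = 12$ ($V = -1 + 13 = 12$)
$\left(V + M\right)^{2} = \left(12 + 27\right)^{2} = 39^{2} = 1521$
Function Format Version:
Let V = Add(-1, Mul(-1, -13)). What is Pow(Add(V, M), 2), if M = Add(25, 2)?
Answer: 1521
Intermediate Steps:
M = 27
V = 12 (V = Add(-1, 13) = 12)
Pow(Add(V, M), 2) = Pow(Add(12, 27), 2) = Pow(39, 2) = 1521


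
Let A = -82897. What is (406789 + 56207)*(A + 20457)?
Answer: -28909470240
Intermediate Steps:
(406789 + 56207)*(A + 20457) = (406789 + 56207)*(-82897 + 20457) = 462996*(-62440) = -28909470240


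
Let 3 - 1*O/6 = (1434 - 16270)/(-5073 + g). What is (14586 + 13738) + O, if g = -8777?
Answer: 196223842/6925 ≈ 28336.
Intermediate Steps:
O = 80142/6925 (O = 18 - 6*(1434 - 16270)/(-5073 - 8777) = 18 - (-89016)/(-13850) = 18 - (-89016)*(-1)/13850 = 18 - 6*7418/6925 = 18 - 44508/6925 = 80142/6925 ≈ 11.573)
(14586 + 13738) + O = (14586 + 13738) + 80142/6925 = 28324 + 80142/6925 = 196223842/6925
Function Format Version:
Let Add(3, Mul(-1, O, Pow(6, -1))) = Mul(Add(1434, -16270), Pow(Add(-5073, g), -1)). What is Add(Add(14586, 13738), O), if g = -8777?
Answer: Rational(196223842, 6925) ≈ 28336.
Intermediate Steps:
O = Rational(80142, 6925) (O = Add(18, Mul(-6, Mul(Add(1434, -16270), Pow(Add(-5073, -8777), -1)))) = Add(18, Mul(-6, Mul(-14836, Pow(-13850, -1)))) = Add(18, Mul(-6, Mul(-14836, Rational(-1, 13850)))) = Add(18, Mul(-6, Rational(7418, 6925))) = Add(18, Rational(-44508, 6925)) = Rational(80142, 6925) ≈ 11.573)
Add(Add(14586, 13738), O) = Add(Add(14586, 13738), Rational(80142, 6925)) = Add(28324, Rational(80142, 6925)) = Rational(196223842, 6925)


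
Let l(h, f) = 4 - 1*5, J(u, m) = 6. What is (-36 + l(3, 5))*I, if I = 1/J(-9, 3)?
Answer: -37/6 ≈ -6.1667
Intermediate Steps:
l(h, f) = -1 (l(h, f) = 4 - 5 = -1)
I = ⅙ (I = 1/6 = ⅙ ≈ 0.16667)
(-36 + l(3, 5))*I = (-36 - 1)*(⅙) = -37*⅙ = -37/6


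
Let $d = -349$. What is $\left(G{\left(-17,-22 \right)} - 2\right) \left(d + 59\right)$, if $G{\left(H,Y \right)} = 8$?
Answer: $-1740$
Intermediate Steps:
$\left(G{\left(-17,-22 \right)} - 2\right) \left(d + 59\right) = \left(8 - 2\right) \left(-349 + 59\right) = 6 \left(-290\right) = -1740$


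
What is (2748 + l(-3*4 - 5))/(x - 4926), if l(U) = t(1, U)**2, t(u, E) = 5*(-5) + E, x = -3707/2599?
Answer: -11726688/12806381 ≈ -0.91569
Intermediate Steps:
x = -3707/2599 (x = -3707*1/2599 = -3707/2599 ≈ -1.4263)
t(u, E) = -25 + E
l(U) = (-25 + U)**2
(2748 + l(-3*4 - 5))/(x - 4926) = (2748 + (-25 + (-3*4 - 5))**2)/(-3707/2599 - 4926) = (2748 + (-25 + (-12 - 5))**2)/(-12806381/2599) = (2748 + (-25 - 17)**2)*(-2599/12806381) = (2748 + (-42)**2)*(-2599/12806381) = (2748 + 1764)*(-2599/12806381) = 4512*(-2599/12806381) = -11726688/12806381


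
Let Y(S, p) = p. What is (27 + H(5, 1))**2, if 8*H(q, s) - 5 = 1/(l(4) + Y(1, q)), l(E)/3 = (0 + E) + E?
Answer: 10272025/13456 ≈ 763.38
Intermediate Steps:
l(E) = 6*E (l(E) = 3*((0 + E) + E) = 3*(E + E) = 3*(2*E) = 6*E)
H(q, s) = 5/8 + 1/(8*(24 + q)) (H(q, s) = 5/8 + 1/(8*(6*4 + q)) = 5/8 + 1/(8*(24 + q)))
(27 + H(5, 1))**2 = (27 + (121 + 5*5)/(8*(24 + 5)))**2 = (27 + (1/8)*(121 + 25)/29)**2 = (27 + (1/8)*(1/29)*146)**2 = (27 + 73/116)**2 = (3205/116)**2 = 10272025/13456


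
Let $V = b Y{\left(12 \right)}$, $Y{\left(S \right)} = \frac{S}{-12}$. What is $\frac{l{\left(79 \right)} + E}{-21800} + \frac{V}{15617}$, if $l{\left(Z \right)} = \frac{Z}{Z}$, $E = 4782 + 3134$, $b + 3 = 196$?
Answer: $- \frac{127847189}{340450600} \approx -0.37552$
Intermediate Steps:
$Y{\left(S \right)} = - \frac{S}{12}$ ($Y{\left(S \right)} = S \left(- \frac{1}{12}\right) = - \frac{S}{12}$)
$b = 193$ ($b = -3 + 196 = 193$)
$E = 7916$
$V = -193$ ($V = 193 \left(\left(- \frac{1}{12}\right) 12\right) = 193 \left(-1\right) = -193$)
$l{\left(Z \right)} = 1$
$\frac{l{\left(79 \right)} + E}{-21800} + \frac{V}{15617} = \frac{1 + 7916}{-21800} - \frac{193}{15617} = 7917 \left(- \frac{1}{21800}\right) - \frac{193}{15617} = - \frac{7917}{21800} - \frac{193}{15617} = - \frac{127847189}{340450600}$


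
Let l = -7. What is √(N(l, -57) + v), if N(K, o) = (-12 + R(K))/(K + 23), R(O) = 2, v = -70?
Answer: I*√1130/4 ≈ 8.4039*I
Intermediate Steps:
N(K, o) = -10/(23 + K) (N(K, o) = (-12 + 2)/(K + 23) = -10/(23 + K))
√(N(l, -57) + v) = √(-10/(23 - 7) - 70) = √(-10/16 - 70) = √(-10*1/16 - 70) = √(-5/8 - 70) = √(-565/8) = I*√1130/4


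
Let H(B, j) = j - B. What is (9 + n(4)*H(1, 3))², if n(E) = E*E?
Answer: 1681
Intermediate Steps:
n(E) = E²
(9 + n(4)*H(1, 3))² = (9 + 4²*(3 - 1*1))² = (9 + 16*(3 - 1))² = (9 + 16*2)² = (9 + 32)² = 41² = 1681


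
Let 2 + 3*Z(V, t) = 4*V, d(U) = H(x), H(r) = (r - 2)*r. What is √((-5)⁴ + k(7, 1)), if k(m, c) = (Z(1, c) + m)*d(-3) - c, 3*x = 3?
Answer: 43*√3/3 ≈ 24.826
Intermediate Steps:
x = 1 (x = (⅓)*3 = 1)
H(r) = r*(-2 + r) (H(r) = (-2 + r)*r = r*(-2 + r))
d(U) = -1 (d(U) = 1*(-2 + 1) = 1*(-1) = -1)
Z(V, t) = -⅔ + 4*V/3 (Z(V, t) = -⅔ + (4*V)/3 = -⅔ + 4*V/3)
k(m, c) = -⅔ - c - m (k(m, c) = ((-⅔ + (4/3)*1) + m)*(-1) - c = ((-⅔ + 4/3) + m)*(-1) - c = (⅔ + m)*(-1) - c = (-⅔ - m) - c = -⅔ - c - m)
√((-5)⁴ + k(7, 1)) = √((-5)⁴ + (-⅔ - 1*1 - 1*7)) = √(625 + (-⅔ - 1 - 7)) = √(625 - 26/3) = √(1849/3) = 43*√3/3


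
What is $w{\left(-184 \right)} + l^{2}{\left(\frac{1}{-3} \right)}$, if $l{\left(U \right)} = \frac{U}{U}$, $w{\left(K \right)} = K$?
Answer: $-183$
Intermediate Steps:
$l{\left(U \right)} = 1$
$w{\left(-184 \right)} + l^{2}{\left(\frac{1}{-3} \right)} = -184 + 1^{2} = -184 + 1 = -183$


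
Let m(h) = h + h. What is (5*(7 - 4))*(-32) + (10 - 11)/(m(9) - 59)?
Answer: -19679/41 ≈ -479.98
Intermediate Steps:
m(h) = 2*h
(5*(7 - 4))*(-32) + (10 - 11)/(m(9) - 59) = (5*(7 - 4))*(-32) + (10 - 11)/(2*9 - 59) = (5*3)*(-32) - 1/(18 - 59) = 15*(-32) - 1/(-41) = -480 - 1*(-1/41) = -480 + 1/41 = -19679/41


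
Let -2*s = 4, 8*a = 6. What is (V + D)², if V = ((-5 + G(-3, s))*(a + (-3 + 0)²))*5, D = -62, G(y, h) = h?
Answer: 2601769/16 ≈ 1.6261e+5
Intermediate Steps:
a = ¾ (a = (⅛)*6 = ¾ ≈ 0.75000)
s = -2 (s = -½*4 = -2)
V = -1365/4 (V = ((-5 - 2)*(¾ + (-3 + 0)²))*5 = -7*(¾ + (-3)²)*5 = -7*(¾ + 9)*5 = -7*39/4*5 = -273/4*5 = -1365/4 ≈ -341.25)
(V + D)² = (-1365/4 - 62)² = (-1613/4)² = 2601769/16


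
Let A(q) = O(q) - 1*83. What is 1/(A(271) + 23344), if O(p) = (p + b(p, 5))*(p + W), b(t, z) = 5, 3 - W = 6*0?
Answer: 1/98885 ≈ 1.0113e-5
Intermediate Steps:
W = 3 (W = 3 - 6*0 = 3 - 1*0 = 3 + 0 = 3)
O(p) = (3 + p)*(5 + p) (O(p) = (p + 5)*(p + 3) = (5 + p)*(3 + p) = (3 + p)*(5 + p))
A(q) = -68 + q**2 + 8*q (A(q) = (15 + q**2 + 8*q) - 1*83 = (15 + q**2 + 8*q) - 83 = -68 + q**2 + 8*q)
1/(A(271) + 23344) = 1/((-68 + 271**2 + 8*271) + 23344) = 1/((-68 + 73441 + 2168) + 23344) = 1/(75541 + 23344) = 1/98885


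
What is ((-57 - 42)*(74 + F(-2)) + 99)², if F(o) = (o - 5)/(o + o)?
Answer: 876219201/16 ≈ 5.4764e+7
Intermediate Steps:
F(o) = (-5 + o)/(2*o) (F(o) = (-5 + o)/((2*o)) = (-5 + o)*(1/(2*o)) = (-5 + o)/(2*o))
((-57 - 42)*(74 + F(-2)) + 99)² = ((-57 - 42)*(74 + (½)*(-5 - 2)/(-2)) + 99)² = (-99*(74 + (½)*(-½)*(-7)) + 99)² = (-99*(74 + 7/4) + 99)² = (-99*303/4 + 99)² = (-29997/4 + 99)² = (-29601/4)² = 876219201/16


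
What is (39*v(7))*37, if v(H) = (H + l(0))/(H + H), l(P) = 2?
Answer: 12987/14 ≈ 927.64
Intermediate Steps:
v(H) = (2 + H)/(2*H) (v(H) = (H + 2)/(H + H) = (2 + H)/((2*H)) = (2 + H)*(1/(2*H)) = (2 + H)/(2*H))
(39*v(7))*37 = (39*((½)*(2 + 7)/7))*37 = (39*((½)*(⅐)*9))*37 = (39*(9/14))*37 = (351/14)*37 = 12987/14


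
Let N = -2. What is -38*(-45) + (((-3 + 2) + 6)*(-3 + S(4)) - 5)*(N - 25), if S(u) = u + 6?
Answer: 900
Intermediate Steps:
S(u) = 6 + u
-38*(-45) + (((-3 + 2) + 6)*(-3 + S(4)) - 5)*(N - 25) = -38*(-45) + (((-3 + 2) + 6)*(-3 + (6 + 4)) - 5)*(-2 - 25) = 1710 + ((-1 + 6)*(-3 + 10) - 5)*(-27) = 1710 + (5*7 - 5)*(-27) = 1710 + (35 - 5)*(-27) = 1710 + 30*(-27) = 1710 - 810 = 900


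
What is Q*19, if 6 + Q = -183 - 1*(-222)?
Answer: 627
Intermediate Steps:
Q = 33 (Q = -6 + (-183 - 1*(-222)) = -6 + (-183 + 222) = -6 + 39 = 33)
Q*19 = 33*19 = 627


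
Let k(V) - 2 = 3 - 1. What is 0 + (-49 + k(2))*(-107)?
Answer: 4815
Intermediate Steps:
k(V) = 4 (k(V) = 2 + (3 - 1) = 2 + 2 = 4)
0 + (-49 + k(2))*(-107) = 0 + (-49 + 4)*(-107) = 0 - 45*(-107) = 0 + 4815 = 4815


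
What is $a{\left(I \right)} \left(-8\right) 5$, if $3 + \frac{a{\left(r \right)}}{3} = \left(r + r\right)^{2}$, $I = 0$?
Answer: $360$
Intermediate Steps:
$a{\left(r \right)} = -9 + 12 r^{2}$ ($a{\left(r \right)} = -9 + 3 \left(r + r\right)^{2} = -9 + 3 \left(2 r\right)^{2} = -9 + 3 \cdot 4 r^{2} = -9 + 12 r^{2}$)
$a{\left(I \right)} \left(-8\right) 5 = \left(-9 + 12 \cdot 0^{2}\right) \left(-8\right) 5 = \left(-9 + 12 \cdot 0\right) \left(-8\right) 5 = \left(-9 + 0\right) \left(-8\right) 5 = \left(-9\right) \left(-8\right) 5 = 72 \cdot 5 = 360$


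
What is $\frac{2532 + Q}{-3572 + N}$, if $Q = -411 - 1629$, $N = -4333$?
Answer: $- \frac{164}{2635} \approx -0.062239$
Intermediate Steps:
$Q = -2040$
$\frac{2532 + Q}{-3572 + N} = \frac{2532 - 2040}{-3572 - 4333} = \frac{492}{-7905} = 492 \left(- \frac{1}{7905}\right) = - \frac{164}{2635}$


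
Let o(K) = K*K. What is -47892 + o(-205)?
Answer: -5867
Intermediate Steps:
o(K) = K²
-47892 + o(-205) = -47892 + (-205)² = -47892 + 42025 = -5867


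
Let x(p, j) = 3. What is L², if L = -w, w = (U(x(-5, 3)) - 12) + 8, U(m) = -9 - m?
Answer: 256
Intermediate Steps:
w = -16 (w = ((-9 - 1*3) - 12) + 8 = ((-9 - 3) - 12) + 8 = (-12 - 12) + 8 = -24 + 8 = -16)
L = 16 (L = -1*(-16) = 16)
L² = 16² = 256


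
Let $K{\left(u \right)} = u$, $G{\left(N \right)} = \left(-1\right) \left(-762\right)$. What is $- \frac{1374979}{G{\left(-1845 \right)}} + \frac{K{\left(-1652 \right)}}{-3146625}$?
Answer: $- \frac{1442180679017}{799242750} \approx -1804.4$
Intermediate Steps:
$G{\left(N \right)} = 762$
$- \frac{1374979}{G{\left(-1845 \right)}} + \frac{K{\left(-1652 \right)}}{-3146625} = - \frac{1374979}{762} - \frac{1652}{-3146625} = \left(-1374979\right) \frac{1}{762} - - \frac{1652}{3146625} = - \frac{1374979}{762} + \frac{1652}{3146625} = - \frac{1442180679017}{799242750}$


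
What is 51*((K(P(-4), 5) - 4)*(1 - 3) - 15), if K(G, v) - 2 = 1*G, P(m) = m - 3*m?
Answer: -1377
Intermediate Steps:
P(m) = -2*m
K(G, v) = 2 + G (K(G, v) = 2 + 1*G = 2 + G)
51*((K(P(-4), 5) - 4)*(1 - 3) - 15) = 51*(((2 - 2*(-4)) - 4)*(1 - 3) - 15) = 51*(((2 + 8) - 4)*(-2) - 15) = 51*((10 - 4)*(-2) - 15) = 51*(6*(-2) - 15) = 51*(-12 - 15) = 51*(-27) = -1377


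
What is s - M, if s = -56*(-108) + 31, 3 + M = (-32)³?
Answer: 38850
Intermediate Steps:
M = -32771 (M = -3 + (-32)³ = -3 - 32768 = -32771)
s = 6079 (s = 6048 + 31 = 6079)
s - M = 6079 - 1*(-32771) = 6079 + 32771 = 38850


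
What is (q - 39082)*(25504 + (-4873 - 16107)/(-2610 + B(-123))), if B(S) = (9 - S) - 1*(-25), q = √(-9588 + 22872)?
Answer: -2445841135944/2453 + 1126481256*√41/2453 ≈ -9.9414e+8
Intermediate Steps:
q = 18*√41 (q = √13284 = 18*√41 ≈ 115.26)
B(S) = 34 - S (B(S) = (9 - S) + 25 = 34 - S)
(q - 39082)*(25504 + (-4873 - 16107)/(-2610 + B(-123))) = (18*√41 - 39082)*(25504 + (-4873 - 16107)/(-2610 + (34 - 1*(-123)))) = (-39082 + 18*√41)*(25504 - 20980/(-2610 + (34 + 123))) = (-39082 + 18*√41)*(25504 - 20980/(-2610 + 157)) = (-39082 + 18*√41)*(25504 - 20980/(-2453)) = (-39082 + 18*√41)*(25504 - 20980*(-1/2453)) = (-39082 + 18*√41)*(25504 + 20980/2453) = (-39082 + 18*√41)*(62582292/2453) = -2445841135944/2453 + 1126481256*√41/2453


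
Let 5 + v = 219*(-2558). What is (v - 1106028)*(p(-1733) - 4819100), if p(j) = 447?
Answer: 8029008281455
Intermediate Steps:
v = -560207 (v = -5 + 219*(-2558) = -5 - 560202 = -560207)
(v - 1106028)*(p(-1733) - 4819100) = (-560207 - 1106028)*(447 - 4819100) = -1666235*(-4818653) = 8029008281455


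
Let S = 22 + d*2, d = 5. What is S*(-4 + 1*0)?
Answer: -128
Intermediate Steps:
S = 32 (S = 22 + 5*2 = 22 + 10 = 32)
S*(-4 + 1*0) = 32*(-4 + 1*0) = 32*(-4 + 0) = 32*(-4) = -128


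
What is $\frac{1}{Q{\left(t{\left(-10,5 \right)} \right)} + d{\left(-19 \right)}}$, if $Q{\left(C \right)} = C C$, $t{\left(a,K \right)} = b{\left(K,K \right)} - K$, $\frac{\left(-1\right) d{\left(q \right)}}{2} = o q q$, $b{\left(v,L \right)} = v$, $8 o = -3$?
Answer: $\frac{4}{1083} \approx 0.0036934$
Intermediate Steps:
$o = - \frac{3}{8}$ ($o = \frac{1}{8} \left(-3\right) = - \frac{3}{8} \approx -0.375$)
$d{\left(q \right)} = \frac{3 q^{2}}{4}$ ($d{\left(q \right)} = - 2 - \frac{3 q}{8} q = - 2 \left(- \frac{3 q^{2}}{8}\right) = \frac{3 q^{2}}{4}$)
$t{\left(a,K \right)} = 0$ ($t{\left(a,K \right)} = K - K = 0$)
$Q{\left(C \right)} = C^{2}$
$\frac{1}{Q{\left(t{\left(-10,5 \right)} \right)} + d{\left(-19 \right)}} = \frac{1}{0^{2} + \frac{3 \left(-19\right)^{2}}{4}} = \frac{1}{0 + \frac{3}{4} \cdot 361} = \frac{1}{0 + \frac{1083}{4}} = \frac{1}{\frac{1083}{4}} = \frac{4}{1083}$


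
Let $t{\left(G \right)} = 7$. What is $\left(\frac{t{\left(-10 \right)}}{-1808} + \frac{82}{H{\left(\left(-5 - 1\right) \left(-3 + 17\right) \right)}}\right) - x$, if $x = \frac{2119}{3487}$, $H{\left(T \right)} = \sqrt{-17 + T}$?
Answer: $- \frac{3855561}{6304496} - \frac{82 i \sqrt{101}}{101} \approx -0.61156 - 8.1593 i$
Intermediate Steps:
$x = \frac{2119}{3487}$ ($x = 2119 \cdot \frac{1}{3487} = \frac{2119}{3487} \approx 0.60769$)
$\left(\frac{t{\left(-10 \right)}}{-1808} + \frac{82}{H{\left(\left(-5 - 1\right) \left(-3 + 17\right) \right)}}\right) - x = \left(\frac{7}{-1808} + \frac{82}{\sqrt{-17 + \left(-5 - 1\right) \left(-3 + 17\right)}}\right) - \frac{2119}{3487} = \left(7 \left(- \frac{1}{1808}\right) + \frac{82}{\sqrt{-17 - 84}}\right) - \frac{2119}{3487} = \left(- \frac{7}{1808} + \frac{82}{\sqrt{-17 - 84}}\right) - \frac{2119}{3487} = \left(- \frac{7}{1808} + \frac{82}{\sqrt{-101}}\right) - \frac{2119}{3487} = \left(- \frac{7}{1808} + \frac{82}{i \sqrt{101}}\right) - \frac{2119}{3487} = \left(- \frac{7}{1808} + 82 \left(- \frac{i \sqrt{101}}{101}\right)\right) - \frac{2119}{3487} = \left(- \frac{7}{1808} - \frac{82 i \sqrt{101}}{101}\right) - \frac{2119}{3487} = - \frac{3855561}{6304496} - \frac{82 i \sqrt{101}}{101}$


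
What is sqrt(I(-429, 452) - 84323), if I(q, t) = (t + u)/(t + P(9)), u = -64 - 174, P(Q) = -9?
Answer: 5*I*sqrt(661928385)/443 ≈ 290.38*I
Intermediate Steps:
u = -238
I(q, t) = (-238 + t)/(-9 + t) (I(q, t) = (t - 238)/(t - 9) = (-238 + t)/(-9 + t))
sqrt(I(-429, 452) - 84323) = sqrt((-238 + 452)/(-9 + 452) - 84323) = sqrt(214/443 - 84323) = sqrt(-37354875/443) = 5*I*sqrt(661928385)/443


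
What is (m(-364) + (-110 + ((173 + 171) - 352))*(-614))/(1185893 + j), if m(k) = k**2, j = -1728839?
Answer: -34158/90491 ≈ -0.37747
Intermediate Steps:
(m(-364) + (-110 + ((173 + 171) - 352))*(-614))/(1185893 + j) = ((-364)**2 + (-110 + ((173 + 171) - 352))*(-614))/(1185893 - 1728839) = (132496 + (-110 + (344 - 352))*(-614))/(-542946) = (132496 + (-110 - 8)*(-614))*(-1/542946) = (132496 - 118*(-614))*(-1/542946) = (132496 + 72452)*(-1/542946) = 204948*(-1/542946) = -34158/90491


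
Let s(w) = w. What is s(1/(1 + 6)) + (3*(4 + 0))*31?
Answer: 2605/7 ≈ 372.14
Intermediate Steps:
s(1/(1 + 6)) + (3*(4 + 0))*31 = 1/(1 + 6) + (3*(4 + 0))*31 = 1/7 + (3*4)*31 = ⅐ + 12*31 = ⅐ + 372 = 2605/7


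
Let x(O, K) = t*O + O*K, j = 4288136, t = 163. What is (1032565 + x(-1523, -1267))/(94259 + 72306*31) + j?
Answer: 10015994935277/2335745 ≈ 4.2881e+6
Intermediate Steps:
x(O, K) = 163*O + K*O (x(O, K) = 163*O + O*K = 163*O + K*O)
(1032565 + x(-1523, -1267))/(94259 + 72306*31) + j = (1032565 - 1523*(163 - 1267))/(94259 + 72306*31) + 4288136 = (1032565 - 1523*(-1104))/(94259 + 2241486) + 4288136 = (1032565 + 1681392)/2335745 + 4288136 = 2713957*(1/2335745) + 4288136 = 2713957/2335745 + 4288136 = 10015994935277/2335745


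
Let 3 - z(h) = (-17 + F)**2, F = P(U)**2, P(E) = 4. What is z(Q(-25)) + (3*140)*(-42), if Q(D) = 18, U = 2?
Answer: -17638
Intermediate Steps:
F = 16 (F = 4**2 = 16)
z(h) = 2 (z(h) = 3 - (-17 + 16)**2 = 3 - 1*(-1)**2 = 3 - 1*1 = 3 - 1 = 2)
z(Q(-25)) + (3*140)*(-42) = 2 + (3*140)*(-42) = 2 + 420*(-42) = 2 - 17640 = -17638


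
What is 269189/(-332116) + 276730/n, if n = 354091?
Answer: -3410941519/117599286556 ≈ -0.029005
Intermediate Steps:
269189/(-332116) + 276730/n = 269189/(-332116) + 276730/354091 = 269189*(-1/332116) + 276730*(1/354091) = -269189/332116 + 276730/354091 = -3410941519/117599286556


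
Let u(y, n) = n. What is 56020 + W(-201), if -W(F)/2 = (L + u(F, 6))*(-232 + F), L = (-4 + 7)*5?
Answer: 74206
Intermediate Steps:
L = 15 (L = 3*5 = 15)
W(F) = 9744 - 42*F (W(F) = -2*(15 + 6)*(-232 + F) = -42*(-232 + F) = -2*(-4872 + 21*F) = 9744 - 42*F)
56020 + W(-201) = 56020 + (9744 - 42*(-201)) = 56020 + (9744 + 8442) = 56020 + 18186 = 74206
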